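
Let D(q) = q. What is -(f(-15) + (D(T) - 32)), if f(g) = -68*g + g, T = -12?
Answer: -961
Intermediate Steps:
f(g) = -67*g
-(f(-15) + (D(T) - 32)) = -(-67*(-15) + (-12 - 32)) = -(1005 - 44) = -1*961 = -961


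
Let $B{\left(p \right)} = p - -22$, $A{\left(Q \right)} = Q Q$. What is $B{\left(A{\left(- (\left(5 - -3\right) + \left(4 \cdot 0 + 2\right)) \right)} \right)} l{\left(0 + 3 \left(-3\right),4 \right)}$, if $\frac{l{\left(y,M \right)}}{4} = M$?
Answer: $1952$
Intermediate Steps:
$A{\left(Q \right)} = Q^{2}$
$B{\left(p \right)} = 22 + p$ ($B{\left(p \right)} = p + 22 = 22 + p$)
$l{\left(y,M \right)} = 4 M$
$B{\left(A{\left(- (\left(5 - -3\right) + \left(4 \cdot 0 + 2\right)) \right)} \right)} l{\left(0 + 3 \left(-3\right),4 \right)} = \left(22 + \left(- (\left(5 - -3\right) + \left(4 \cdot 0 + 2\right))\right)^{2}\right) 4 \cdot 4 = \left(22 + \left(- (\left(5 + 3\right) + \left(0 + 2\right))\right)^{2}\right) 16 = \left(22 + \left(- (8 + 2)\right)^{2}\right) 16 = \left(22 + \left(\left(-1\right) 10\right)^{2}\right) 16 = \left(22 + \left(-10\right)^{2}\right) 16 = \left(22 + 100\right) 16 = 122 \cdot 16 = 1952$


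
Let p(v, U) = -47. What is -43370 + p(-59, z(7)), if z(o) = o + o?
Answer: -43417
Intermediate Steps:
z(o) = 2*o
-43370 + p(-59, z(7)) = -43370 - 47 = -43417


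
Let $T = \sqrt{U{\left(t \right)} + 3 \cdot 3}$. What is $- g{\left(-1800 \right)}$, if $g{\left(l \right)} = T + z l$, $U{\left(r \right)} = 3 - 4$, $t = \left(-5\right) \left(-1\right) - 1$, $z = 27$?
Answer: $48600 - 2 \sqrt{2} \approx 48597.0$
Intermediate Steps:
$t = 4$ ($t = 5 - 1 = 4$)
$U{\left(r \right)} = -1$ ($U{\left(r \right)} = 3 - 4 = -1$)
$T = 2 \sqrt{2}$ ($T = \sqrt{-1 + 3 \cdot 3} = \sqrt{-1 + 9} = \sqrt{8} = 2 \sqrt{2} \approx 2.8284$)
$g{\left(l \right)} = 2 \sqrt{2} + 27 l$
$- g{\left(-1800 \right)} = - (2 \sqrt{2} + 27 \left(-1800\right)) = - (2 \sqrt{2} - 48600) = - (-48600 + 2 \sqrt{2}) = 48600 - 2 \sqrt{2}$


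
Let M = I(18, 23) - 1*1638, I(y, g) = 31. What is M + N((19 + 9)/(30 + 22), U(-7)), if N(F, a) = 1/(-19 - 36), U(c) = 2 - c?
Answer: -88386/55 ≈ -1607.0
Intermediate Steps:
N(F, a) = -1/55 (N(F, a) = 1/(-55) = -1/55)
M = -1607 (M = 31 - 1*1638 = 31 - 1638 = -1607)
M + N((19 + 9)/(30 + 22), U(-7)) = -1607 - 1/55 = -88386/55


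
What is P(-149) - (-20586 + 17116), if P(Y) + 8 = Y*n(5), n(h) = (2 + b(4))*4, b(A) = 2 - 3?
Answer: 2866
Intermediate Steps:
b(A) = -1
n(h) = 4 (n(h) = (2 - 1)*4 = 1*4 = 4)
P(Y) = -8 + 4*Y (P(Y) = -8 + Y*4 = -8 + 4*Y)
P(-149) - (-20586 + 17116) = (-8 + 4*(-149)) - (-20586 + 17116) = (-8 - 596) - 1*(-3470) = -604 + 3470 = 2866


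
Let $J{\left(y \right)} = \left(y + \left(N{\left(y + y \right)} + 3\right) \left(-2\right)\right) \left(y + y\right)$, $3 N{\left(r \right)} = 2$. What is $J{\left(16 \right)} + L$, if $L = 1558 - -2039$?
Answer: $\frac{11623}{3} \approx 3874.3$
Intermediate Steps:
$N{\left(r \right)} = \frac{2}{3}$ ($N{\left(r \right)} = \frac{1}{3} \cdot 2 = \frac{2}{3}$)
$L = 3597$ ($L = 1558 + 2039 = 3597$)
$J{\left(y \right)} = 2 y \left(- \frac{22}{3} + y\right)$ ($J{\left(y \right)} = \left(y + \left(\frac{2}{3} + 3\right) \left(-2\right)\right) \left(y + y\right) = \left(y + \frac{11}{3} \left(-2\right)\right) 2 y = \left(y - \frac{22}{3}\right) 2 y = \left(- \frac{22}{3} + y\right) 2 y = 2 y \left(- \frac{22}{3} + y\right)$)
$J{\left(16 \right)} + L = \frac{2}{3} \cdot 16 \left(-22 + 3 \cdot 16\right) + 3597 = \frac{2}{3} \cdot 16 \left(-22 + 48\right) + 3597 = \frac{2}{3} \cdot 16 \cdot 26 + 3597 = \frac{832}{3} + 3597 = \frac{11623}{3}$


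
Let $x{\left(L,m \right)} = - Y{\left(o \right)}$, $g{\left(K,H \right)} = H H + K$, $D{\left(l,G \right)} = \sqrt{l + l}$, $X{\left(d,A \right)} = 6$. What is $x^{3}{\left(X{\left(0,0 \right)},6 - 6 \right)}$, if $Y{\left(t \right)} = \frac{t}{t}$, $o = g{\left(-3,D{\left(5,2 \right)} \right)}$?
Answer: $-1$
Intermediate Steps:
$D{\left(l,G \right)} = \sqrt{2} \sqrt{l}$ ($D{\left(l,G \right)} = \sqrt{2 l} = \sqrt{2} \sqrt{l}$)
$g{\left(K,H \right)} = K + H^{2}$ ($g{\left(K,H \right)} = H^{2} + K = K + H^{2}$)
$o = 7$ ($o = -3 + \left(\sqrt{2} \sqrt{5}\right)^{2} = -3 + \left(\sqrt{10}\right)^{2} = -3 + 10 = 7$)
$Y{\left(t \right)} = 1$
$x{\left(L,m \right)} = -1$ ($x{\left(L,m \right)} = \left(-1\right) 1 = -1$)
$x^{3}{\left(X{\left(0,0 \right)},6 - 6 \right)} = \left(-1\right)^{3} = -1$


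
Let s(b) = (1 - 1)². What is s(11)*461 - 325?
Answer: -325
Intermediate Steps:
s(b) = 0 (s(b) = 0² = 0)
s(11)*461 - 325 = 0*461 - 325 = 0 - 325 = -325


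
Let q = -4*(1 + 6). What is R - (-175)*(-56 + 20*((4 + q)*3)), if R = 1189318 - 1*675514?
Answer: 252004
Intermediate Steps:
q = -28 (q = -4*7 = -28)
R = 513804 (R = 1189318 - 675514 = 513804)
R - (-175)*(-56 + 20*((4 + q)*3)) = 513804 - (-175)*(-56 + 20*((4 - 28)*3)) = 513804 - (-175)*(-56 + 20*(-24*3)) = 513804 - (-175)*(-56 + 20*(-72)) = 513804 - (-175)*(-56 - 1440) = 513804 - (-175)*(-1496) = 513804 - 1*261800 = 513804 - 261800 = 252004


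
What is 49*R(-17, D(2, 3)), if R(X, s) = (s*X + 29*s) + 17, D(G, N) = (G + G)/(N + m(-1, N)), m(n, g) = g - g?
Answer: 1617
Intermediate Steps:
m(n, g) = 0
D(G, N) = 2*G/N (D(G, N) = (G + G)/(N + 0) = (2*G)/N = 2*G/N)
R(X, s) = 17 + 29*s + X*s (R(X, s) = (X*s + 29*s) + 17 = (29*s + X*s) + 17 = 17 + 29*s + X*s)
49*R(-17, D(2, 3)) = 49*(17 + 29*(2*2/3) - 34*2/3) = 49*(17 + 29*(2*2*(⅓)) - 34*2/3) = 49*(17 + 29*(4/3) - 17*4/3) = 49*(17 + 116/3 - 68/3) = 49*33 = 1617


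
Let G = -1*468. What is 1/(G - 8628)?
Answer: -1/9096 ≈ -0.00010994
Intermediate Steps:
G = -468
1/(G - 8628) = 1/(-468 - 8628) = 1/(-9096) = -1/9096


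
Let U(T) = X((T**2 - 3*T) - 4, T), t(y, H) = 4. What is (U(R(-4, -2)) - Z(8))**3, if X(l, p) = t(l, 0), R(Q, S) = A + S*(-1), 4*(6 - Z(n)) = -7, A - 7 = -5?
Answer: -3375/64 ≈ -52.734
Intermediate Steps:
A = 2 (A = 7 - 5 = 2)
Z(n) = 31/4 (Z(n) = 6 - 1/4*(-7) = 6 + 7/4 = 31/4)
R(Q, S) = 2 - S (R(Q, S) = 2 + S*(-1) = 2 - S)
X(l, p) = 4
U(T) = 4
(U(R(-4, -2)) - Z(8))**3 = (4 - 1*31/4)**3 = (4 - 31/4)**3 = (-15/4)**3 = -3375/64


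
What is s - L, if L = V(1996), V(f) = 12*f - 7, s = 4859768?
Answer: 4835823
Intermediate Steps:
V(f) = -7 + 12*f
L = 23945 (L = -7 + 12*1996 = -7 + 23952 = 23945)
s - L = 4859768 - 1*23945 = 4859768 - 23945 = 4835823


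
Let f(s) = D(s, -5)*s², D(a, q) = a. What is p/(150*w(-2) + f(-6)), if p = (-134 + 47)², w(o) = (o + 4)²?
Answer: 2523/128 ≈ 19.711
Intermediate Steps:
w(o) = (4 + o)²
p = 7569 (p = (-87)² = 7569)
f(s) = s³ (f(s) = s*s² = s³)
p/(150*w(-2) + f(-6)) = 7569/(150*(4 - 2)² + (-6)³) = 7569/(150*2² - 216) = 7569/(150*4 - 216) = 7569/(600 - 216) = 7569/384 = 7569*(1/384) = 2523/128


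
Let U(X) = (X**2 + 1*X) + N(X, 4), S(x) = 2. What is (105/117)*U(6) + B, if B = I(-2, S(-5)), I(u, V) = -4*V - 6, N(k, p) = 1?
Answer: 959/39 ≈ 24.590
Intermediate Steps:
I(u, V) = -6 - 4*V
U(X) = 1 + X + X**2 (U(X) = (X**2 + 1*X) + 1 = (X**2 + X) + 1 = (X + X**2) + 1 = 1 + X + X**2)
B = -14 (B = -6 - 4*2 = -6 - 8 = -14)
(105/117)*U(6) + B = (105/117)*(1 + 6 + 6**2) - 14 = (105*(1/117))*(1 + 6 + 36) - 14 = (35/39)*43 - 14 = 1505/39 - 14 = 959/39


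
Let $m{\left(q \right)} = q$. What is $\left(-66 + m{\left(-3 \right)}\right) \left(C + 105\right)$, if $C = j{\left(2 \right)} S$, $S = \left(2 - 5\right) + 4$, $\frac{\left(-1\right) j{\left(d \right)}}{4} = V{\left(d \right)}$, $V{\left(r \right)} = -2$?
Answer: $-7797$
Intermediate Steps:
$j{\left(d \right)} = 8$ ($j{\left(d \right)} = \left(-4\right) \left(-2\right) = 8$)
$S = 1$ ($S = -3 + 4 = 1$)
$C = 8$ ($C = 8 \cdot 1 = 8$)
$\left(-66 + m{\left(-3 \right)}\right) \left(C + 105\right) = \left(-66 - 3\right) \left(8 + 105\right) = \left(-69\right) 113 = -7797$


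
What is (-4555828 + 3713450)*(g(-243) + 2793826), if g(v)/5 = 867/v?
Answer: -190628844980258/81 ≈ -2.3534e+12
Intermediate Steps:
g(v) = 4335/v (g(v) = 5*(867/v) = 4335/v)
(-4555828 + 3713450)*(g(-243) + 2793826) = (-4555828 + 3713450)*(4335/(-243) + 2793826) = -842378*(4335*(-1/243) + 2793826) = -842378*(-1445/81 + 2793826) = -842378*226298461/81 = -190628844980258/81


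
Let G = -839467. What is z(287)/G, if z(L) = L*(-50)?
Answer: 14350/839467 ≈ 0.017094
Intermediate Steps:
z(L) = -50*L
z(287)/G = -50*287/(-839467) = -14350*(-1/839467) = 14350/839467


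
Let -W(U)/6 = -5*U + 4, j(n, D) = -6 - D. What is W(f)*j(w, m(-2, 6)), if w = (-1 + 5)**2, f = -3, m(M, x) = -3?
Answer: 342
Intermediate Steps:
w = 16 (w = 4**2 = 16)
W(U) = -24 + 30*U (W(U) = -6*(-5*U + 4) = -6*(4 - 5*U) = -24 + 30*U)
W(f)*j(w, m(-2, 6)) = (-24 + 30*(-3))*(-6 - 1*(-3)) = (-24 - 90)*(-6 + 3) = -114*(-3) = 342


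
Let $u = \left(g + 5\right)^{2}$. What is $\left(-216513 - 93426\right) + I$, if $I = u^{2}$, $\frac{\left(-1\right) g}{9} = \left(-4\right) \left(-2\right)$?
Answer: $19841182$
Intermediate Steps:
$g = -72$ ($g = - 9 \left(\left(-4\right) \left(-2\right)\right) = \left(-9\right) 8 = -72$)
$u = 4489$ ($u = \left(-72 + 5\right)^{2} = \left(-67\right)^{2} = 4489$)
$I = 20151121$ ($I = 4489^{2} = 20151121$)
$\left(-216513 - 93426\right) + I = \left(-216513 - 93426\right) + 20151121 = -309939 + 20151121 = 19841182$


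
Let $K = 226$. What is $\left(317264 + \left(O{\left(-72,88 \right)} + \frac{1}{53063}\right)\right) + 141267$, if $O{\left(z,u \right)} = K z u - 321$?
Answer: $- \frac{51668822737}{53063} \approx -9.7373 \cdot 10^{5}$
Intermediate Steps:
$O{\left(z,u \right)} = -321 + 226 u z$ ($O{\left(z,u \right)} = 226 z u - 321 = 226 u z - 321 = -321 + 226 u z$)
$\left(317264 + \left(O{\left(-72,88 \right)} + \frac{1}{53063}\right)\right) + 141267 = \left(317264 + \left(\left(-321 + 226 \cdot 88 \left(-72\right)\right) + \frac{1}{53063}\right)\right) + 141267 = \left(317264 + \left(\left(-321 - 1431936\right) + \frac{1}{53063}\right)\right) + 141267 = \left(317264 + \left(-1432257 + \frac{1}{53063}\right)\right) + 141267 = \left(317264 - \frac{75999853190}{53063}\right) + 141267 = - \frac{59164873558}{53063} + 141267 = - \frac{51668822737}{53063}$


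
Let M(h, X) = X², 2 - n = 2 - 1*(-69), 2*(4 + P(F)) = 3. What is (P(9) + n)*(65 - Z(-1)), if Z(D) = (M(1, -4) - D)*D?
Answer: -5863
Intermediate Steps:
P(F) = -5/2 (P(F) = -4 + (½)*3 = -4 + 3/2 = -5/2)
n = -69 (n = 2 - (2 - 1*(-69)) = 2 - (2 + 69) = 2 - 1*71 = 2 - 71 = -69)
Z(D) = D*(16 - D) (Z(D) = ((-4)² - D)*D = (16 - D)*D = D*(16 - D))
(P(9) + n)*(65 - Z(-1)) = (-5/2 - 69)*(65 - (-1)*(16 - 1*(-1))) = -143*(65 - (-1)*(16 + 1))/2 = -143*(65 - (-1)*17)/2 = -143*(65 - 1*(-17))/2 = -143*(65 + 17)/2 = -143/2*82 = -5863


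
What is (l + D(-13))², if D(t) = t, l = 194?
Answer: 32761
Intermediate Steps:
(l + D(-13))² = (194 - 13)² = 181² = 32761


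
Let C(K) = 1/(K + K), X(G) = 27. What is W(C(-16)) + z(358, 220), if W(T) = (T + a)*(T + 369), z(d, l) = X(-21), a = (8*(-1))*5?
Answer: -15097119/1024 ≈ -14743.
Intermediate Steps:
a = -40 (a = -8*5 = -40)
z(d, l) = 27
C(K) = 1/(2*K)
W(T) = (-40 + T)*(369 + T) (W(T) = (T - 40)*(T + 369) = (-40 + T)*(369 + T))
W(C(-16)) + z(358, 220) = (-14760 + ((1/2)/(-16))**2 + 329*((1/2)/(-16))) + 27 = (-14760 + ((1/2)*(-1/16))**2 + 329*((1/2)*(-1/16))) + 27 = (-14760 + (-1/32)**2 + 329*(-1/32)) + 27 = (-14760 + 1/1024 - 329/32) + 27 = -15124767/1024 + 27 = -15097119/1024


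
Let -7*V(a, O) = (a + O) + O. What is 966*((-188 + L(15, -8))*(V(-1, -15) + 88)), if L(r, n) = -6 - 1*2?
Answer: -17500056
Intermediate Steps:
V(a, O) = -2*O/7 - a/7 (V(a, O) = -((a + O) + O)/7 = -((O + a) + O)/7 = -(a + 2*O)/7 = -2*O/7 - a/7)
L(r, n) = -8 (L(r, n) = -6 - 2 = -8)
966*((-188 + L(15, -8))*(V(-1, -15) + 88)) = 966*((-188 - 8)*((-2/7*(-15) - ⅐*(-1)) + 88)) = 966*(-196*((30/7 + ⅐) + 88)) = 966*(-196*(31/7 + 88)) = 966*(-196*647/7) = 966*(-18116) = -17500056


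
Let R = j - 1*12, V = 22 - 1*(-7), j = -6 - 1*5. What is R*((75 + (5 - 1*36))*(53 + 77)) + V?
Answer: -131531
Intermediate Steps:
j = -11 (j = -6 - 5 = -11)
V = 29 (V = 22 + 7 = 29)
R = -23 (R = -11 - 1*12 = -11 - 12 = -23)
R*((75 + (5 - 1*36))*(53 + 77)) + V = -23*(75 + (5 - 1*36))*(53 + 77) + 29 = -23*(75 + (5 - 36))*130 + 29 = -23*(75 - 31)*130 + 29 = -1012*130 + 29 = -23*5720 + 29 = -131560 + 29 = -131531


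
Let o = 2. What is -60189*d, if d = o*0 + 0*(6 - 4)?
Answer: 0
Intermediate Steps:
d = 0 (d = 2*0 + 0*(6 - 4) = 0 + 0*2 = 0 + 0 = 0)
-60189*d = -60189*0 = 0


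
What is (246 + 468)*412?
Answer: 294168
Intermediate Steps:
(246 + 468)*412 = 714*412 = 294168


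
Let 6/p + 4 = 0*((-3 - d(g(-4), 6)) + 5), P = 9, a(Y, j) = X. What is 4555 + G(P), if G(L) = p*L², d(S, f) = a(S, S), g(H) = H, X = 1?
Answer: 8867/2 ≈ 4433.5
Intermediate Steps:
a(Y, j) = 1
d(S, f) = 1
p = -3/2 (p = 6/(-4 + 0*((-3 - 1*1) + 5)) = 6/(-4 + 0*((-3 - 1) + 5)) = 6/(-4 + 0*(-4 + 5)) = 6/(-4 + 0*1) = 6/(-4 + 0) = 6/(-4) = 6*(-¼) = -3/2 ≈ -1.5000)
G(L) = -3*L²/2
4555 + G(P) = 4555 - 3/2*9² = 4555 - 3/2*81 = 4555 - 243/2 = 8867/2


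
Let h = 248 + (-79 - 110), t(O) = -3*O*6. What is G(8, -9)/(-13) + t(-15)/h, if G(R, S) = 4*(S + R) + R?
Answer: 3274/767 ≈ 4.2686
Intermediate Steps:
G(R, S) = 4*S + 5*R (G(R, S) = 4*(R + S) + R = (4*R + 4*S) + R = 4*S + 5*R)
t(O) = -18*O
h = 59 (h = 248 - 189 = 59)
G(8, -9)/(-13) + t(-15)/h = (4*(-9) + 5*8)/(-13) - 18*(-15)/59 = (-36 + 40)*(-1/13) + 270*(1/59) = 4*(-1/13) + 270/59 = -4/13 + 270/59 = 3274/767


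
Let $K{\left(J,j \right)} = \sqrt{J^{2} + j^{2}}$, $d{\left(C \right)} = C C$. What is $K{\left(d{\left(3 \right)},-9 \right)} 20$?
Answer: $180 \sqrt{2} \approx 254.56$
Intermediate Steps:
$d{\left(C \right)} = C^{2}$
$K{\left(d{\left(3 \right)},-9 \right)} 20 = \sqrt{\left(3^{2}\right)^{2} + \left(-9\right)^{2}} \cdot 20 = \sqrt{9^{2} + 81} \cdot 20 = \sqrt{81 + 81} \cdot 20 = \sqrt{162} \cdot 20 = 9 \sqrt{2} \cdot 20 = 180 \sqrt{2}$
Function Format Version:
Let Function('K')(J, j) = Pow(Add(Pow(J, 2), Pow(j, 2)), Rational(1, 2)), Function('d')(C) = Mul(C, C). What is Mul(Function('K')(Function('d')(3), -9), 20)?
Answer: Mul(180, Pow(2, Rational(1, 2))) ≈ 254.56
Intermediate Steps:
Function('d')(C) = Pow(C, 2)
Mul(Function('K')(Function('d')(3), -9), 20) = Mul(Pow(Add(Pow(Pow(3, 2), 2), Pow(-9, 2)), Rational(1, 2)), 20) = Mul(Pow(Add(Pow(9, 2), 81), Rational(1, 2)), 20) = Mul(Pow(Add(81, 81), Rational(1, 2)), 20) = Mul(Pow(162, Rational(1, 2)), 20) = Mul(Mul(9, Pow(2, Rational(1, 2))), 20) = Mul(180, Pow(2, Rational(1, 2)))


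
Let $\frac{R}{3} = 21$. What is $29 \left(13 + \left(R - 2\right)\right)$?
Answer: $2146$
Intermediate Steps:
$R = 63$ ($R = 3 \cdot 21 = 63$)
$29 \left(13 + \left(R - 2\right)\right) = 29 \left(13 + \left(63 - 2\right)\right) = 29 \left(13 + 61\right) = 29 \cdot 74 = 2146$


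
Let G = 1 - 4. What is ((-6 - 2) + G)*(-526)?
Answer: 5786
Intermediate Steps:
G = -3
((-6 - 2) + G)*(-526) = ((-6 - 2) - 3)*(-526) = (-8 - 3)*(-526) = -11*(-526) = 5786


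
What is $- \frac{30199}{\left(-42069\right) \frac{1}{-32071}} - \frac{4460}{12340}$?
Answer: $- \frac{597581364980}{25956573} \approx -23022.0$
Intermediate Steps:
$- \frac{30199}{\left(-42069\right) \frac{1}{-32071}} - \frac{4460}{12340} = - \frac{30199}{\left(-42069\right) \left(- \frac{1}{32071}\right)} - \frac{223}{617} = - \frac{30199}{\frac{42069}{32071}} - \frac{223}{617} = \left(-30199\right) \frac{32071}{42069} - \frac{223}{617} = - \frac{968512129}{42069} - \frac{223}{617} = - \frac{597581364980}{25956573}$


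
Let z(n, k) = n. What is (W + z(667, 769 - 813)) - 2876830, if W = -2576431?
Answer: -5452594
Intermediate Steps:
(W + z(667, 769 - 813)) - 2876830 = (-2576431 + 667) - 2876830 = -2575764 - 2876830 = -5452594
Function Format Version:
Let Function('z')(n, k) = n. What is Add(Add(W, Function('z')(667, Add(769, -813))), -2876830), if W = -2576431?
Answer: -5452594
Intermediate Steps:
Add(Add(W, Function('z')(667, Add(769, -813))), -2876830) = Add(Add(-2576431, 667), -2876830) = Add(-2575764, -2876830) = -5452594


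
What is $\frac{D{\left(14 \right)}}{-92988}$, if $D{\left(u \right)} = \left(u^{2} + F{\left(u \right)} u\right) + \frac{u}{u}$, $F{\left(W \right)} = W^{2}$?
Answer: $- \frac{2941}{92988} \approx -0.031628$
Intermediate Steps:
$D{\left(u \right)} = 1 + u^{2} + u^{3}$ ($D{\left(u \right)} = \left(u^{2} + u^{2} u\right) + \frac{u}{u} = \left(u^{2} + u^{3}\right) + 1 = 1 + u^{2} + u^{3}$)
$\frac{D{\left(14 \right)}}{-92988} = \frac{1 + 14^{2} + 14^{3}}{-92988} = \left(1 + 196 + 2744\right) \left(- \frac{1}{92988}\right) = 2941 \left(- \frac{1}{92988}\right) = - \frac{2941}{92988}$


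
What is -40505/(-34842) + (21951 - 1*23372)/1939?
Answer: 4146959/9651234 ≈ 0.42968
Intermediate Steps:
-40505/(-34842) + (21951 - 1*23372)/1939 = -40505*(-1/34842) + (21951 - 23372)*(1/1939) = 40505/34842 - 1421*1/1939 = 40505/34842 - 203/277 = 4146959/9651234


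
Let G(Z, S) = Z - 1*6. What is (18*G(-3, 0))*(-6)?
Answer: 972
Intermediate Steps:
G(Z, S) = -6 + Z (G(Z, S) = Z - 6 = -6 + Z)
(18*G(-3, 0))*(-6) = (18*(-6 - 3))*(-6) = (18*(-9))*(-6) = -162*(-6) = 972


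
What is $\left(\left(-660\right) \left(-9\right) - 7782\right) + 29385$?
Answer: $27543$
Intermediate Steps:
$\left(\left(-660\right) \left(-9\right) - 7782\right) + 29385 = \left(5940 - 7782\right) + 29385 = -1842 + 29385 = 27543$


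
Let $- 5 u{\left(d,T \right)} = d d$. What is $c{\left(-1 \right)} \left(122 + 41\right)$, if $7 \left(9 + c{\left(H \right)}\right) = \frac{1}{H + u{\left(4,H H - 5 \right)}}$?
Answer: $- \frac{216464}{147} \approx -1472.5$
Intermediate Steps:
$u{\left(d,T \right)} = - \frac{d^{2}}{5}$ ($u{\left(d,T \right)} = - \frac{d d}{5} = - \frac{d^{2}}{5}$)
$c{\left(H \right)} = -9 + \frac{1}{7 \left(- \frac{16}{5} + H\right)}$ ($c{\left(H \right)} = -9 + \frac{1}{7 \left(H - \frac{4^{2}}{5}\right)} = -9 + \frac{1}{7 \left(H - \frac{16}{5}\right)} = -9 + \frac{1}{7 \left(- \frac{16}{5} + H\right)}$)
$c{\left(-1 \right)} \left(122 + 41\right) = \frac{1013 - -315}{7 \left(-16 + 5 \left(-1\right)\right)} \left(122 + 41\right) = \frac{1013 + 315}{7 \left(-16 - 5\right)} 163 = \frac{1}{7} \frac{1}{-21} \cdot 1328 \cdot 163 = \frac{1}{7} \left(- \frac{1}{21}\right) 1328 \cdot 163 = \left(- \frac{1328}{147}\right) 163 = - \frac{216464}{147}$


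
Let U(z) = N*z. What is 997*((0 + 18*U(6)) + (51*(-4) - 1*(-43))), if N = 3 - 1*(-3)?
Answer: 485539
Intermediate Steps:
N = 6 (N = 3 + 3 = 6)
U(z) = 6*z
997*((0 + 18*U(6)) + (51*(-4) - 1*(-43))) = 997*((0 + 18*(6*6)) + (51*(-4) - 1*(-43))) = 997*((0 + 18*36) + (-204 + 43)) = 997*((0 + 648) - 161) = 997*(648 - 161) = 997*487 = 485539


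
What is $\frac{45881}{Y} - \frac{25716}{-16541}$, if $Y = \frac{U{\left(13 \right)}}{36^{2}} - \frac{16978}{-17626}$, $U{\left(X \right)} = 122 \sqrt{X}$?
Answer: $\frac{42650640658253082660}{784218329891353} - \frac{3275795640076344 \sqrt{13}}{616337481929} \approx 35223.0$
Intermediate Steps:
$Y = \frac{8489}{8813} + \frac{61 \sqrt{13}}{648}$ ($Y = \frac{122 \sqrt{13}}{36^{2}} - \frac{16978}{-17626} = \frac{122 \sqrt{13}}{1296} - - \frac{8489}{8813} = 122 \sqrt{13} \cdot \frac{1}{1296} + \frac{8489}{8813} = \frac{61 \sqrt{13}}{648} + \frac{8489}{8813} = \frac{8489}{8813} + \frac{61 \sqrt{13}}{648} \approx 1.3026$)
$\frac{45881}{Y} - \frac{25716}{-16541} = \frac{45881}{\frac{8489}{8813} + \frac{61 \sqrt{13}}{648}} - \frac{25716}{-16541} = \frac{45881}{\frac{8489}{8813} + \frac{61 \sqrt{13}}{648}} - - \frac{25716}{16541} = \frac{45881}{\frac{8489}{8813} + \frac{61 \sqrt{13}}{648}} + \frac{25716}{16541} = \frac{25716}{16541} + \frac{45881}{\frac{8489}{8813} + \frac{61 \sqrt{13}}{648}}$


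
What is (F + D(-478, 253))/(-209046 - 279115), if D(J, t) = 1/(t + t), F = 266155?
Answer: -134674431/247009466 ≈ -0.54522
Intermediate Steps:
D(J, t) = 1/(2*t)
(F + D(-478, 253))/(-209046 - 279115) = (266155 + (1/2)/253)/(-209046 - 279115) = (266155 + (1/2)*(1/253))/(-488161) = (266155 + 1/506)*(-1/488161) = (134674431/506)*(-1/488161) = -134674431/247009466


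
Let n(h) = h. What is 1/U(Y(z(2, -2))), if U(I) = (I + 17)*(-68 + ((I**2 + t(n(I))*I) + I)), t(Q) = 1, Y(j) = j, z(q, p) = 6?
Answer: -1/460 ≈ -0.0021739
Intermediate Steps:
U(I) = (17 + I)*(-68 + I**2 + 2*I) (U(I) = (I + 17)*(-68 + ((I**2 + 1*I) + I)) = (17 + I)*(-68 + ((I**2 + I) + I)) = (17 + I)*(-68 + ((I + I**2) + I)) = (17 + I)*(-68 + (I**2 + 2*I)) = (17 + I)*(-68 + I**2 + 2*I))
1/U(Y(z(2, -2))) = 1/(-1156 + 6**3 - 34*6 + 19*6**2) = 1/(-1156 + 216 - 204 + 19*36) = 1/(-1156 + 216 - 204 + 684) = 1/(-460) = -1/460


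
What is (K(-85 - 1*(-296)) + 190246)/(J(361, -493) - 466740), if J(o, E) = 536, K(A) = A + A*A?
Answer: -117489/233102 ≈ -0.50402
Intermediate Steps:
K(A) = A + A²
(K(-85 - 1*(-296)) + 190246)/(J(361, -493) - 466740) = ((-85 - 1*(-296))*(1 + (-85 - 1*(-296))) + 190246)/(536 - 466740) = ((-85 + 296)*(1 + (-85 + 296)) + 190246)/(-466204) = (211*(1 + 211) + 190246)*(-1/466204) = (211*212 + 190246)*(-1/466204) = (44732 + 190246)*(-1/466204) = 234978*(-1/466204) = -117489/233102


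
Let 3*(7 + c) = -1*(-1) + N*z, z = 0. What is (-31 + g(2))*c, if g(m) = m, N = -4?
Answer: 580/3 ≈ 193.33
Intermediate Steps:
c = -20/3 (c = -7 + (-1*(-1) - 4*0)/3 = -7 + (1 + 0)/3 = -7 + (⅓)*1 = -7 + ⅓ = -20/3 ≈ -6.6667)
(-31 + g(2))*c = (-31 + 2)*(-20/3) = -29*(-20/3) = 580/3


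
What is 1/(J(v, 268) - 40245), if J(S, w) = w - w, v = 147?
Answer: -1/40245 ≈ -2.4848e-5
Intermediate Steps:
J(S, w) = 0
1/(J(v, 268) - 40245) = 1/(0 - 40245) = 1/(-40245) = -1/40245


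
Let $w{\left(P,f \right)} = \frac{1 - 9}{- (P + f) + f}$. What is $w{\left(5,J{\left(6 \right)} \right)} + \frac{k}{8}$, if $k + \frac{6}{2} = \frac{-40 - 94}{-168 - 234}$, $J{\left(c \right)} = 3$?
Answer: $\frac{19}{15} \approx 1.2667$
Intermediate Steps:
$k = - \frac{8}{3}$ ($k = -3 + \frac{-40 - 94}{-168 - 234} = -3 - \frac{134}{-402} = -3 - - \frac{1}{3} = -3 + \frac{1}{3} = - \frac{8}{3} \approx -2.6667$)
$w{\left(P,f \right)} = \frac{8}{P}$ ($w{\left(P,f \right)} = - \frac{8}{\left(- P - f\right) + f} = - \frac{8}{\left(-1\right) P} = - 8 \left(- \frac{1}{P}\right) = \frac{8}{P}$)
$w{\left(5,J{\left(6 \right)} \right)} + \frac{k}{8} = \frac{8}{5} + \frac{1}{8} \left(- \frac{8}{3}\right) = 8 \cdot \frac{1}{5} + \frac{1}{8} \left(- \frac{8}{3}\right) = \frac{8}{5} - \frac{1}{3} = \frac{19}{15}$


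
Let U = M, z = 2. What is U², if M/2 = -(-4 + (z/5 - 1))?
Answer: 2116/25 ≈ 84.640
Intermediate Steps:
M = 46/5 (M = 2*(-(-4 + (2/5 - 1))) = 2*(-(-4 + (2*(⅕) - 1))) = 2*(-(-4 + (⅖ - 1))) = 2*(-(-4 - ⅗)) = 2*(-1*(-23/5)) = 2*(23/5) = 46/5 ≈ 9.2000)
U = 46/5 ≈ 9.2000
U² = (46/5)² = 2116/25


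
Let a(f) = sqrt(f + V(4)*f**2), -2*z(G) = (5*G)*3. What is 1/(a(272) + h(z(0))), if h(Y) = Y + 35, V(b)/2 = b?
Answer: -5/84417 + 4*sqrt(37009)/590919 ≈ 0.0012430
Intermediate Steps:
z(G) = -15*G/2 (z(G) = -5*G*3/2 = -15*G/2)
V(b) = 2*b
h(Y) = 35 + Y
a(f) = sqrt(f + 8*f**2) (a(f) = sqrt(f + (2*4)*f**2) = sqrt(f + 8*f**2))
1/(a(272) + h(z(0))) = 1/(sqrt(272*(1 + 8*272)) + (35 - 15/2*0)) = 1/(sqrt(272*(1 + 2176)) + (35 + 0)) = 1/(sqrt(272*2177) + 35) = 1/(sqrt(592144) + 35) = 1/(4*sqrt(37009) + 35) = 1/(35 + 4*sqrt(37009))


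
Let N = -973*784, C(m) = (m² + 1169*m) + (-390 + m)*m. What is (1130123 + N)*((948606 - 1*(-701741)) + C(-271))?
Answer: 582567600920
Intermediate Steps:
C(m) = m² + 1169*m + m*(-390 + m) (C(m) = (m² + 1169*m) + m*(-390 + m) = m² + 1169*m + m*(-390 + m))
N = -762832
(1130123 + N)*((948606 - 1*(-701741)) + C(-271)) = (1130123 - 762832)*((948606 - 1*(-701741)) - 271*(779 + 2*(-271))) = 367291*((948606 + 701741) - 271*(779 - 542)) = 367291*(1650347 - 271*237) = 367291*(1650347 - 64227) = 367291*1586120 = 582567600920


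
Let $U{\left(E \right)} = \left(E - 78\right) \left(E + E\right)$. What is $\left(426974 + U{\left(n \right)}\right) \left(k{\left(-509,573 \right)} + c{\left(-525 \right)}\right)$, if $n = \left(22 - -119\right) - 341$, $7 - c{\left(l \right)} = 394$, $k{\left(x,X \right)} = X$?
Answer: $100100364$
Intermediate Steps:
$c{\left(l \right)} = -387$ ($c{\left(l \right)} = 7 - 394 = -387$)
$n = -200$ ($n = \left(22 + 119\right) - 341 = 141 - 341 = -200$)
$U{\left(E \right)} = 2 E \left(-78 + E\right)$ ($U{\left(E \right)} = \left(-78 + E\right) 2 E = 2 E \left(-78 + E\right)$)
$\left(426974 + U{\left(n \right)}\right) \left(k{\left(-509,573 \right)} + c{\left(-525 \right)}\right) = \left(426974 + 2 \left(-200\right) \left(-78 - 200\right)\right) \left(573 - 387\right) = \left(426974 + 2 \left(-200\right) \left(-278\right)\right) 186 = \left(426974 + 111200\right) 186 = 538174 \cdot 186 = 100100364$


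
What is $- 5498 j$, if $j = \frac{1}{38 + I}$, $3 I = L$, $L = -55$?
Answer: $- \frac{16494}{59} \approx -279.56$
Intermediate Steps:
$I = - \frac{55}{3}$ ($I = \frac{1}{3} \left(-55\right) = - \frac{55}{3} \approx -18.333$)
$j = \frac{3}{59}$ ($j = \frac{1}{38 - \frac{55}{3}} = \frac{1}{\frac{59}{3}} = \frac{3}{59} \approx 0.050847$)
$- 5498 j = \left(-5498\right) \frac{3}{59} = - \frac{16494}{59}$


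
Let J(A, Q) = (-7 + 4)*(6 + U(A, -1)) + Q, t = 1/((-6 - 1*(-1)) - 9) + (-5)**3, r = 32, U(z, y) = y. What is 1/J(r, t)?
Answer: -14/1961 ≈ -0.0071392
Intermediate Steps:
t = -1751/14 (t = 1/((-6 + 1) - 9) - 125 = 1/(-5 - 9) - 125 = 1/(-14) - 125 = -1/14 - 125 = -1751/14 ≈ -125.07)
J(A, Q) = -15 + Q (J(A, Q) = (-7 + 4)*(6 - 1) + Q = -3*5 + Q = -15 + Q)
1/J(r, t) = 1/(-15 - 1751/14) = 1/(-1961/14) = -14/1961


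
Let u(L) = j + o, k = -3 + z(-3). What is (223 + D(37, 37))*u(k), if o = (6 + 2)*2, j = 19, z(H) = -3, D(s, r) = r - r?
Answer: 7805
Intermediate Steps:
D(s, r) = 0
o = 16 (o = 8*2 = 16)
k = -6 (k = -3 - 3 = -6)
u(L) = 35 (u(L) = 19 + 16 = 35)
(223 + D(37, 37))*u(k) = (223 + 0)*35 = 223*35 = 7805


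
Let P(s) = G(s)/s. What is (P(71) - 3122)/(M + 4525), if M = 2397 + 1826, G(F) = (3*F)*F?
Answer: -2909/8748 ≈ -0.33253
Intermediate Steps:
G(F) = 3*F**2
M = 4223
P(s) = 3*s (P(s) = (3*s**2)/s = 3*s)
(P(71) - 3122)/(M + 4525) = (3*71 - 3122)/(4223 + 4525) = (213 - 3122)/8748 = -2909*1/8748 = -2909/8748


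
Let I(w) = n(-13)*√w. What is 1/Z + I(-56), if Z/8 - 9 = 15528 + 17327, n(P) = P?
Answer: 1/262912 - 26*I*√14 ≈ 3.8036e-6 - 97.283*I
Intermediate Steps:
I(w) = -13*√w
Z = 262912 (Z = 72 + 8*(15528 + 17327) = 72 + 8*32855 = 72 + 262840 = 262912)
1/Z + I(-56) = 1/262912 - 26*I*√14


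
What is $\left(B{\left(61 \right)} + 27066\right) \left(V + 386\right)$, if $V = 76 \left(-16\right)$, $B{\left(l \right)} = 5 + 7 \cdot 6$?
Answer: $-22503790$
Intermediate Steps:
$B{\left(l \right)} = 47$ ($B{\left(l \right)} = 5 + 42 = 47$)
$V = -1216$
$\left(B{\left(61 \right)} + 27066\right) \left(V + 386\right) = \left(47 + 27066\right) \left(-1216 + 386\right) = 27113 \left(-830\right) = -22503790$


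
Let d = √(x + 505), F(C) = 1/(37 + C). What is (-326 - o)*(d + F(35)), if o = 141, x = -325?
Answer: -467/72 - 2802*√5 ≈ -6271.9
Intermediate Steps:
d = 6*√5 (d = √(-325 + 505) = √180 = 6*√5 ≈ 13.416)
(-326 - o)*(d + F(35)) = (-326 - 1*141)*(6*√5 + 1/(37 + 35)) = (-326 - 141)*(6*√5 + 1/72) = -467*(6*√5 + 1/72) = -467*(1/72 + 6*√5) = -467/72 - 2802*√5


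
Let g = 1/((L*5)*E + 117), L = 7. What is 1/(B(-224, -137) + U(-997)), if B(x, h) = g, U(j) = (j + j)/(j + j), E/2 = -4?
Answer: 163/162 ≈ 1.0062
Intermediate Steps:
E = -8 (E = 2*(-4) = -8)
U(j) = 1 (U(j) = (2*j)/((2*j)) = (2*j)*(1/(2*j)) = 1)
g = -1/163 (g = 1/((7*5)*(-8) + 117) = 1/(35*(-8) + 117) = 1/(-280 + 117) = 1/(-163) = -1/163 ≈ -0.0061350)
B(x, h) = -1/163
1/(B(-224, -137) + U(-997)) = 1/(-1/163 + 1) = 1/(162/163) = 163/162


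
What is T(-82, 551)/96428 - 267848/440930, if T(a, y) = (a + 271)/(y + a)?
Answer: -123604802867/203478990620 ≈ -0.60746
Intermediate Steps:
T(a, y) = (271 + a)/(a + y)
T(-82, 551)/96428 - 267848/440930 = ((271 - 82)/(-82 + 551))/96428 - 267848/440930 = (189/469)*(1/96428) - 267848*1/440930 = ((1/469)*189)*(1/96428) - 19132/31495 = (27/67)*(1/96428) - 19132/31495 = 27/6460676 - 19132/31495 = -123604802867/203478990620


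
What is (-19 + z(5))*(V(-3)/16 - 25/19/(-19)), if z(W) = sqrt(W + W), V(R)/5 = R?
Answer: 5015/304 - 5015*sqrt(10)/5776 ≈ 13.751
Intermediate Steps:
V(R) = 5*R
z(W) = sqrt(2)*sqrt(W) (z(W) = sqrt(2*W) = sqrt(2)*sqrt(W))
(-19 + z(5))*(V(-3)/16 - 25/19/(-19)) = (-19 + sqrt(2)*sqrt(5))*((5*(-3))/16 - 25/19/(-19)) = (-19 + sqrt(10))*(-15*1/16 - 25*1/19*(-1/19)) = (-19 + sqrt(10))*(-15/16 - 25/19*(-1/19)) = (-19 + sqrt(10))*(-15/16 + 25/361) = (-19 + sqrt(10))*(-5015/5776) = 5015/304 - 5015*sqrt(10)/5776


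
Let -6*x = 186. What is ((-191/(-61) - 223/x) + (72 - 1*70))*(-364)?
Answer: -8483384/1891 ≈ -4486.2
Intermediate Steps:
x = -31 (x = -1/6*186 = -31)
((-191/(-61) - 223/x) + (72 - 1*70))*(-364) = ((-191/(-61) - 223/(-31)) + (72 - 1*70))*(-364) = ((-191*(-1/61) - 223*(-1/31)) + (72 - 70))*(-364) = ((191/61 + 223/31) + 2)*(-364) = (19524/1891 + 2)*(-364) = (23306/1891)*(-364) = -8483384/1891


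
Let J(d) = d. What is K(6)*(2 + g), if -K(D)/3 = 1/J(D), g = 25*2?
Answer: -26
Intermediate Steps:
g = 50
K(D) = -3/D
K(6)*(2 + g) = (-3/6)*(2 + 50) = -3*1/6*52 = -1/2*52 = -26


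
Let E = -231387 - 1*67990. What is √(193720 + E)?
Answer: I*√105657 ≈ 325.05*I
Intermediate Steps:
E = -299377 (E = -231387 - 67990 = -299377)
√(193720 + E) = √(193720 - 299377) = √(-105657) = I*√105657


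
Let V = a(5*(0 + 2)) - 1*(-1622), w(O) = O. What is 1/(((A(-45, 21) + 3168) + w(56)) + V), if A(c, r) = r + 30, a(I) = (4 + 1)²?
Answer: 1/4922 ≈ 0.00020317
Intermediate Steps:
a(I) = 25 (a(I) = 5² = 25)
V = 1647 (V = 25 - 1*(-1622) = 25 + 1622 = 1647)
A(c, r) = 30 + r
1/(((A(-45, 21) + 3168) + w(56)) + V) = 1/((((30 + 21) + 3168) + 56) + 1647) = 1/(((51 + 3168) + 56) + 1647) = 1/((3219 + 56) + 1647) = 1/(3275 + 1647) = 1/4922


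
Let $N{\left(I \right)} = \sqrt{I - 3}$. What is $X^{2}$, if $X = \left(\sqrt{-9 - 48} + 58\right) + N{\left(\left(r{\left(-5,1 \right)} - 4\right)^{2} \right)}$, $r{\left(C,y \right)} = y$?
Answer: $\left(58 + \sqrt{6} + i \sqrt{57}\right)^{2} \approx 3597.1 + 912.77 i$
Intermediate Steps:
$N{\left(I \right)} = \sqrt{-3 + I}$ ($N{\left(I \right)} = \sqrt{I - 3} = \sqrt{-3 + I}$)
$X = 58 + \sqrt{6} + i \sqrt{57}$ ($X = \left(\sqrt{-9 - 48} + 58\right) + \sqrt{-3 + \left(1 - 4\right)^{2}} = \left(\sqrt{-57} + 58\right) + \sqrt{-3 + \left(-3\right)^{2}} = \left(i \sqrt{57} + 58\right) + \sqrt{-3 + 9} = \left(58 + i \sqrt{57}\right) + \sqrt{6} = 58 + \sqrt{6} + i \sqrt{57} \approx 60.449 + 7.5498 i$)
$X^{2} = \left(58 + \sqrt{6} + i \sqrt{57}\right)^{2}$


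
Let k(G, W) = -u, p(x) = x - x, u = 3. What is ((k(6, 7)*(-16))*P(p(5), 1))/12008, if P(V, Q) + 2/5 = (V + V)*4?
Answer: -12/7505 ≈ -0.0015989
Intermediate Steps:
p(x) = 0
k(G, W) = -3 (k(G, W) = -1*3 = -3)
P(V, Q) = -⅖ + 8*V (P(V, Q) = -⅖ + (V + V)*4 = -⅖ + (2*V)*4 = -⅖ + 8*V)
((k(6, 7)*(-16))*P(p(5), 1))/12008 = ((-3*(-16))*(-⅖ + 8*0))/12008 = (48*(-⅖ + 0))*(1/12008) = (48*(-⅖))*(1/12008) = -96/5*1/12008 = -12/7505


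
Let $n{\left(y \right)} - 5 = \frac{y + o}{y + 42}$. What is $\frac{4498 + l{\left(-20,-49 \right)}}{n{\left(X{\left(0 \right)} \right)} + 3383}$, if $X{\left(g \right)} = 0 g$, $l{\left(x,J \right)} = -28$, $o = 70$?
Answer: $\frac{13410}{10169} \approx 1.3187$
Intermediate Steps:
$X{\left(g \right)} = 0$
$n{\left(y \right)} = 5 + \frac{70 + y}{42 + y}$ ($n{\left(y \right)} = 5 + \frac{y + 70}{y + 42} = 5 + \frac{70 + y}{42 + y}$)
$\frac{4498 + l{\left(-20,-49 \right)}}{n{\left(X{\left(0 \right)} \right)} + 3383} = \frac{4498 - 28}{\frac{2 \left(140 + 3 \cdot 0\right)}{42 + 0} + 3383} = \frac{4470}{\frac{2 \left(140 + 0\right)}{42} + 3383} = \frac{4470}{2 \cdot \frac{1}{42} \cdot 140 + 3383} = \frac{4470}{\frac{20}{3} + 3383} = \frac{4470}{\frac{10169}{3}} = 4470 \cdot \frac{3}{10169} = \frac{13410}{10169}$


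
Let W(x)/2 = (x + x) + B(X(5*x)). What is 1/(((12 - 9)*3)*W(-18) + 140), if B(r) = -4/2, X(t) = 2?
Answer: -1/544 ≈ -0.0018382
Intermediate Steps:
B(r) = -2 (B(r) = -4*½ = -2)
W(x) = -4 + 4*x (W(x) = 2*((x + x) - 2) = 2*(2*x - 2) = 2*(-2 + 2*x) = -4 + 4*x)
1/(((12 - 9)*3)*W(-18) + 140) = 1/(((12 - 9)*3)*(-4 + 4*(-18)) + 140) = 1/((3*3)*(-4 - 72) + 140) = 1/(9*(-76) + 140) = 1/(-684 + 140) = 1/(-544) = -1/544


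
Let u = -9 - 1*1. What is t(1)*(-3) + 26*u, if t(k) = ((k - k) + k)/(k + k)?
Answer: -523/2 ≈ -261.50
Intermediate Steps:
u = -10 (u = -9 - 1 = -10)
t(k) = ½ (t(k) = (0 + k)/((2*k)) = k*(1/(2*k)) = ½)
t(1)*(-3) + 26*u = (½)*(-3) + 26*(-10) = -3/2 - 260 = -523/2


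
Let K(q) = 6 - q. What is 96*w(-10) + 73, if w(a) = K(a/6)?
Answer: 809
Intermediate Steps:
w(a) = 6 - a/6
96*w(-10) + 73 = 96*(6 - ⅙*(-10)) + 73 = 96*(6 + 5/3) + 73 = 96*(23/3) + 73 = 736 + 73 = 809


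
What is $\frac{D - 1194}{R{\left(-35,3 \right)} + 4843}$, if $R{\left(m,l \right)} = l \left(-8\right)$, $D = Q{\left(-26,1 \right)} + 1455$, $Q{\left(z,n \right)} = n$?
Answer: $\frac{262}{4819} \approx 0.054368$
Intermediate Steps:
$D = 1456$ ($D = 1 + 1455 = 1456$)
$R{\left(m,l \right)} = - 8 l$
$\frac{D - 1194}{R{\left(-35,3 \right)} + 4843} = \frac{1456 - 1194}{\left(-8\right) 3 + 4843} = \frac{262}{-24 + 4843} = \frac{262}{4819}$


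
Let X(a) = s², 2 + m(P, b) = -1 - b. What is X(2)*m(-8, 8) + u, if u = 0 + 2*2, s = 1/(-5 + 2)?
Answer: 25/9 ≈ 2.7778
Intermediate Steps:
m(P, b) = -3 - b (m(P, b) = -2 + (-1 - b) = -3 - b)
s = -⅓ (s = 1/(-3) = -⅓ ≈ -0.33333)
u = 4 (u = 0 + 4 = 4)
X(a) = ⅑ (X(a) = (-⅓)² = ⅑)
X(2)*m(-8, 8) + u = (-3 - 1*8)/9 + 4 = (-3 - 8)/9 + 4 = (⅑)*(-11) + 4 = -11/9 + 4 = 25/9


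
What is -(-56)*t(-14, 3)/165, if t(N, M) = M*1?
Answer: 56/55 ≈ 1.0182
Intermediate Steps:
t(N, M) = M
-(-56)*t(-14, 3)/165 = -(-56)*3/165 = -(-56)*3*(1/165) = -(-56)/55 = -56*(-1/55) = 56/55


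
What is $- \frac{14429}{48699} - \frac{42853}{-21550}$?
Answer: $\frac{1775953297}{1049463450} \approx 1.6922$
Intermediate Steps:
$- \frac{14429}{48699} - \frac{42853}{-21550} = \left(-14429\right) \frac{1}{48699} - - \frac{42853}{21550} = - \frac{14429}{48699} + \frac{42853}{21550} = \frac{1775953297}{1049463450}$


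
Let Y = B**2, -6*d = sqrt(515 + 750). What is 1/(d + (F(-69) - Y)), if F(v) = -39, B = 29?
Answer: -576/506857 + 6*sqrt(1265)/27877135 ≈ -0.0011288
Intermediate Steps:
d = -sqrt(1265)/6 (d = -sqrt(515 + 750)/6 = -sqrt(1265)/6 ≈ -5.9278)
Y = 841 (Y = 29**2 = 841)
1/(d + (F(-69) - Y)) = 1/(-sqrt(1265)/6 + (-39 - 1*841)) = 1/(-sqrt(1265)/6 + (-39 - 841)) = 1/(-sqrt(1265)/6 - 880) = 1/(-880 - sqrt(1265)/6)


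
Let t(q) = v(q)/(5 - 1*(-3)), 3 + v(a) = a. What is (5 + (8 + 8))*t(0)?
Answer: -63/8 ≈ -7.8750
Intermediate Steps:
v(a) = -3 + a
t(q) = -3/8 + q/8 (t(q) = (-3 + q)/(5 - 1*(-3)) = (-3 + q)/(5 + 3) = (-3 + q)/8 = (-3 + q)*(1/8) = -3/8 + q/8)
(5 + (8 + 8))*t(0) = (5 + (8 + 8))*(-3/8 + (1/8)*0) = (5 + 16)*(-3/8 + 0) = 21*(-3/8) = -63/8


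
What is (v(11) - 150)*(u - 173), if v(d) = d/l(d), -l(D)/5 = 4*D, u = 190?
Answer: -51017/20 ≈ -2550.9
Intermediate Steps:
l(D) = -20*D
v(d) = -1/20 (v(d) = d/((-20*d)) = d*(-1/(20*d)) = -1/20)
(v(11) - 150)*(u - 173) = (-1/20 - 150)*(190 - 173) = -3001/20*17 = -51017/20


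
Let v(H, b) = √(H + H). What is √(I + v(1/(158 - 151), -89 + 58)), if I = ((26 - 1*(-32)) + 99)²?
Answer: √(1207801 + 7*√14)/7 ≈ 157.00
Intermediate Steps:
v(H, b) = √2*√H (v(H, b) = √(2*H) = √2*√H)
I = 24649 (I = ((26 + 32) + 99)² = (58 + 99)² = 157² = 24649)
√(I + v(1/(158 - 151), -89 + 58)) = √(24649 + √2*√(1/(158 - 151))) = √(24649 + √2*√(1/7)) = √(24649 + √2*√(⅐)) = √(24649 + √2*(√7/7)) = √(24649 + √14/7)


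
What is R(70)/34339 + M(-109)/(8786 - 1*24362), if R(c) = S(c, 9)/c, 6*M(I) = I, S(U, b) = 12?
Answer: 131564021/112321495440 ≈ 0.0011713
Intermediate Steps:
M(I) = I/6
R(c) = 12/c
R(70)/34339 + M(-109)/(8786 - 1*24362) = (12/70)/34339 + ((1/6)*(-109))/(8786 - 1*24362) = (12*(1/70))*(1/34339) - 109/(6*(8786 - 24362)) = (6/35)*(1/34339) - 109/6/(-15576) = 6/1201865 - 109/6*(-1/15576) = 6/1201865 + 109/93456 = 131564021/112321495440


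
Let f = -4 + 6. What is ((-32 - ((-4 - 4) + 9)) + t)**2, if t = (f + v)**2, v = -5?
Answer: 576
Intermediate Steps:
f = 2
t = 9 (t = (2 - 5)**2 = (-3)**2 = 9)
((-32 - ((-4 - 4) + 9)) + t)**2 = ((-32 - ((-4 - 4) + 9)) + 9)**2 = ((-32 - (-8 + 9)) + 9)**2 = ((-32 - 1*1) + 9)**2 = ((-32 - 1) + 9)**2 = (-33 + 9)**2 = (-24)**2 = 576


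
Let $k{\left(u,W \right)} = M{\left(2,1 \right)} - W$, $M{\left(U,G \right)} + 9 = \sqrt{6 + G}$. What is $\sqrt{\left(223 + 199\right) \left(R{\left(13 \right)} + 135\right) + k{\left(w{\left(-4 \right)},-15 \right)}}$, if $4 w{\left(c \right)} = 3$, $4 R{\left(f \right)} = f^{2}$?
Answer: $\frac{\sqrt{299222 + 4 \sqrt{7}}}{2} \approx 273.51$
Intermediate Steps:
$R{\left(f \right)} = \frac{f^{2}}{4}$
$w{\left(c \right)} = \frac{3}{4}$ ($w{\left(c \right)} = \frac{1}{4} \cdot 3 = \frac{3}{4}$)
$M{\left(U,G \right)} = -9 + \sqrt{6 + G}$
$k{\left(u,W \right)} = -9 + \sqrt{7} - W$ ($k{\left(u,W \right)} = \left(-9 + \sqrt{6 + 1}\right) - W = \left(-9 + \sqrt{7}\right) - W = -9 + \sqrt{7} - W$)
$\sqrt{\left(223 + 199\right) \left(R{\left(13 \right)} + 135\right) + k{\left(w{\left(-4 \right)},-15 \right)}} = \sqrt{\left(223 + 199\right) \left(\frac{13^{2}}{4} + 135\right) - \left(-6 - \sqrt{7}\right)} = \sqrt{422 \left(\frac{1}{4} \cdot 169 + 135\right) + \left(-9 + \sqrt{7} + 15\right)} = \sqrt{422 \left(\frac{169}{4} + 135\right) + \left(6 + \sqrt{7}\right)} = \sqrt{422 \cdot \frac{709}{4} + \left(6 + \sqrt{7}\right)} = \sqrt{\frac{149599}{2} + \left(6 + \sqrt{7}\right)} = \sqrt{\frac{149611}{2} + \sqrt{7}}$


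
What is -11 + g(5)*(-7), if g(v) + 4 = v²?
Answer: -158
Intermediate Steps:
g(v) = -4 + v²
-11 + g(5)*(-7) = -11 + (-4 + 5²)*(-7) = -11 + (-4 + 25)*(-7) = -11 + 21*(-7) = -11 - 147 = -158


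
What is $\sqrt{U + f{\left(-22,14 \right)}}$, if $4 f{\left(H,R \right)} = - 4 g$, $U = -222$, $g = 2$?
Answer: $4 i \sqrt{14} \approx 14.967 i$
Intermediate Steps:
$f{\left(H,R \right)} = -2$ ($f{\left(H,R \right)} = \frac{\left(-4\right) 2}{4} = \frac{1}{4} \left(-8\right) = -2$)
$\sqrt{U + f{\left(-22,14 \right)}} = \sqrt{-222 - 2} = \sqrt{-224} = 4 i \sqrt{14}$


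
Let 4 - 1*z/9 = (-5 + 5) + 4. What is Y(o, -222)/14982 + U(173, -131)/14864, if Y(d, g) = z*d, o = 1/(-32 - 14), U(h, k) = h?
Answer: 173/14864 ≈ 0.011639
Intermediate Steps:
z = 0 (z = 36 - 9*((-5 + 5) + 4) = 36 - 9*(0 + 4) = 36 - 9*4 = 36 - 36 = 0)
o = -1/46 (o = 1/(-46) = -1/46 ≈ -0.021739)
Y(d, g) = 0 (Y(d, g) = 0*d = 0)
Y(o, -222)/14982 + U(173, -131)/14864 = 0/14982 + 173/14864 = 0*(1/14982) + 173*(1/14864) = 0 + 173/14864 = 173/14864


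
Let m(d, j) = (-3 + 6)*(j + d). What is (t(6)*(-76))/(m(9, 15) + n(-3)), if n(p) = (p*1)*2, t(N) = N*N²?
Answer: -2736/11 ≈ -248.73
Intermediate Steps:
m(d, j) = 3*d + 3*j (m(d, j) = 3*(d + j) = 3*d + 3*j)
t(N) = N³
n(p) = 2*p (n(p) = p*2 = 2*p)
(t(6)*(-76))/(m(9, 15) + n(-3)) = (6³*(-76))/((3*9 + 3*15) + 2*(-3)) = (216*(-76))/((27 + 45) - 6) = -16416/(72 - 6) = -16416/66 = -16416*1/66 = -2736/11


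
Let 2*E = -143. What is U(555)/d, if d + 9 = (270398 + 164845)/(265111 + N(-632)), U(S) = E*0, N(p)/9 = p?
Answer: 0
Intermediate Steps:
E = -143/2 (E = (½)*(-143) = -143/2 ≈ -71.500)
N(p) = 9*p
U(S) = 0 (U(S) = -143/2*0 = 0)
d = -32196/4397 (d = -9 + (270398 + 164845)/(265111 + 9*(-632)) = -9 + 435243/(265111 - 5688) = -9 + 435243/259423 = -9 + 435243*(1/259423) = -9 + 7377/4397 = -32196/4397 ≈ -7.3223)
U(555)/d = 0/(-32196/4397) = 0*(-4397/32196) = 0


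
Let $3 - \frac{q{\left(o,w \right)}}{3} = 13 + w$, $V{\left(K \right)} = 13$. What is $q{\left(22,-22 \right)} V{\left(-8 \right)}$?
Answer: $468$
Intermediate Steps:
$q{\left(o,w \right)} = -30 - 3 w$ ($q{\left(o,w \right)} = 9 - 3 \left(13 + w\right) = 9 - \left(39 + 3 w\right) = -30 - 3 w$)
$q{\left(22,-22 \right)} V{\left(-8 \right)} = \left(-30 - -66\right) 13 = \left(-30 + 66\right) 13 = 36 \cdot 13 = 468$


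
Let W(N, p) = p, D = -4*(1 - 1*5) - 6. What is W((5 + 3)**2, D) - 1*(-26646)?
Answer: 26656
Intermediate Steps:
D = 10 (D = -4*(1 - 5) - 6 = -4*(-4) - 6 = 16 - 6 = 10)
W((5 + 3)**2, D) - 1*(-26646) = 10 - 1*(-26646) = 10 + 26646 = 26656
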